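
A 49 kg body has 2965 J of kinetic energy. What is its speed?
v = √(2·KE/m) = √(2·2965/49) = 11.0 m/s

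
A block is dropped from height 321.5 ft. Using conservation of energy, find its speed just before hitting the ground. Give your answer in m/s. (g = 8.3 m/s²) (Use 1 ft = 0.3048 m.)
Convert to SI: h = 97.9932 m
mgh = ½mv² ⇒ v = √(2gh) = √(2·8.3·97.9932) = 40.33 m/s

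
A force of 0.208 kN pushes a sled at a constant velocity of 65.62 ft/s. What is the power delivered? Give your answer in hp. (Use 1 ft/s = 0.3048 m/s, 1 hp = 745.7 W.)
Convert to SI: F = 208.0 N, v = 20.001 m/s
P = Fv = (208.0)(20.001) = 4160.2 W = 5.579 hp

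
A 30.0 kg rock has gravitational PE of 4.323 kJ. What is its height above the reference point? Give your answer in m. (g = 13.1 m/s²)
Convert to SI: m = 30.0 kg, PE = 4323.0 J
h = PE/(mg) = 4323.0/(30.0·13.1) = 11.0 m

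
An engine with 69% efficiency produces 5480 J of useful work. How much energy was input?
W_in = W_out/η = 5480/0.69 = 7942 J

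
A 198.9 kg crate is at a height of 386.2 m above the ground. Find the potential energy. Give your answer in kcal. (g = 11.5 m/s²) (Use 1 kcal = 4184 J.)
PE = mgh = (198.9)(11.5)(386.2) = 883375 J = 211.1 kcal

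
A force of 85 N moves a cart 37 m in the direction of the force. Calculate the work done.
W = F·d = (85)(37) = 3145 J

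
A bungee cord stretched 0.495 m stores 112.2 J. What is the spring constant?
k = 2·PE/x² = 2·112.2/(0.495)² = 915.8 N/m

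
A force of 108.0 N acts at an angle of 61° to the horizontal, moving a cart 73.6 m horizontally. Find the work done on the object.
W = F·d·cosθ = (108.0)(73.6)cos(61°) = 3854 J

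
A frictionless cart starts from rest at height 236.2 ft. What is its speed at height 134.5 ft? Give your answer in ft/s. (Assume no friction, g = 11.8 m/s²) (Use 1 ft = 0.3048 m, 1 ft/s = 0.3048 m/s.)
Convert to SI: h₁−h₂ = 30.9982 m
mgh₁ = mgh₂ + ½mv² ⇒ v = √(2g(h₁−h₂)) = √(2·11.8·30.9982) = 27.0473 m/s = 88.74 ft/s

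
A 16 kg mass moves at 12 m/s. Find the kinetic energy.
KE = ½mv² = ½(16)(12)² = 1152.0 J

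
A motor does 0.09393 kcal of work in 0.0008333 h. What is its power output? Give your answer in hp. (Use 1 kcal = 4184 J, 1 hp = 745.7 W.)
Convert to SI: W = 393.003 J, t = 2.99988 s
P = W/t = 393.003/2.99988 = 131.006 W = 0.1757 hp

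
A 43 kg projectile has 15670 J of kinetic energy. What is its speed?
v = √(2·KE/m) = √(2·15670/43) = 27.0 m/s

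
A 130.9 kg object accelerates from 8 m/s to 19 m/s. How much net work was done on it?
W = ΔKE = ½m(v₂² − v₁²) = ½(130.9)(19² − 8²) = 19438.65 J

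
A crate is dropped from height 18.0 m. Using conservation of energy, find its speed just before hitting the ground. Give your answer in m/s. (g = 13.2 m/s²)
mgh = ½mv² ⇒ v = √(2gh) = √(2·13.2·18.0) = 21.8 m/s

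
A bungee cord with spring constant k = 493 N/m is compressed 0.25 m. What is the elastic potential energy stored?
PE = ½kx² = ½(493)(0.25)² = 15.41 J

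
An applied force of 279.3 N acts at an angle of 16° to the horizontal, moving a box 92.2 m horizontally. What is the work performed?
W = F·d·cosθ = (279.3)(92.2)cos(16°) = 24750 J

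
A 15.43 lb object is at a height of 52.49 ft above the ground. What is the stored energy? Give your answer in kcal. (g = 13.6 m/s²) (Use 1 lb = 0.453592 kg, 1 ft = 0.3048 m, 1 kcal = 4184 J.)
Convert to SI: m = 6.99892 kg, h = 15.999 m
PE = mgh = (6.99892)(13.6)(15.999) = 1522.87 J = 0.364 kcal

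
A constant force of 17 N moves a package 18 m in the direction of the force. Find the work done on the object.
W = F·d = (17)(18) = 306.0 J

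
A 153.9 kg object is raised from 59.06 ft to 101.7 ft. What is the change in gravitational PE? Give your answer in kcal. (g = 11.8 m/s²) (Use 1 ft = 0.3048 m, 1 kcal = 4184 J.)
Convert to SI: m = 153.9 kg, Δh = 12.9967 m
ΔPE = mgΔh = (153.9)(11.8)(12.9967) = 23602.2 J = 5.641 kcal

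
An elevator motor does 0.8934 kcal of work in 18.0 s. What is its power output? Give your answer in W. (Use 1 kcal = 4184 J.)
Convert to SI: W = 3737.99 J, t = 18.0 s
P = W/t = 3737.99/18.0 = 207.7 W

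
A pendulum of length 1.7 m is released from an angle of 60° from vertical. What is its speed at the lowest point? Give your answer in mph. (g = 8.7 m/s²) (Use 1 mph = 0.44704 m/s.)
h = L(1 − cosθ) = 1.7(1 − cos60°) = 0.85 m
v = √(2gh) = √(2·8.7·0.85) = 3.84578 m/s = 8.603 mph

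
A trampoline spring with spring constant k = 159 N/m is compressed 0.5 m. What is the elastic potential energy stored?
PE = ½kx² = ½(159)(0.5)² = 19.88 J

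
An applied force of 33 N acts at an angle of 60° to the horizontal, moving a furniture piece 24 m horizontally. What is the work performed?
W = F·d·cosθ = (33)(24)cos(60°) = 396.0 J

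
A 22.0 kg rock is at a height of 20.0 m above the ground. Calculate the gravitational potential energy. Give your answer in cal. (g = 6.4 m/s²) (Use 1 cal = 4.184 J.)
PE = mgh = (22.0)(6.4)(20.0) = 2816.0 J = 673.0 cal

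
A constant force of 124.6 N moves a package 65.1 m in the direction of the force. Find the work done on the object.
W = F·d = (124.6)(65.1) = 8111 J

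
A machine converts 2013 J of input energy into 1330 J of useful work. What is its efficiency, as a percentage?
η = W_out/W_in = 1330/2013 = 66.07%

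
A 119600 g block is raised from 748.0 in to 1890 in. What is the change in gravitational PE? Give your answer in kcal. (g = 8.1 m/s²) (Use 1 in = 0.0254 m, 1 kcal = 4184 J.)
Convert to SI: m = 119.6 kg, Δh = 29.0068 m
ΔPE = mgΔh = (119.6)(8.1)(29.0068) = 28100.6 J = 6.716 kcal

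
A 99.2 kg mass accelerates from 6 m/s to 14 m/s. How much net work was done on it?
W = ΔKE = ½m(v₂² − v₁²) = ½(99.2)(14² − 6²) = 7936.0 J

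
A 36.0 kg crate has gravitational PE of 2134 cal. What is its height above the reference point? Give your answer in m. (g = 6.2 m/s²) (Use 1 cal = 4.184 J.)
Convert to SI: m = 36.0 kg, PE = 8928.66 J
h = PE/(mg) = 8928.66/(36.0·6.2) = 40.0 m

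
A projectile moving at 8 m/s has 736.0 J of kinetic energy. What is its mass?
m = 2·KE/v² = 2·736.0/(8)² = 23.0 kg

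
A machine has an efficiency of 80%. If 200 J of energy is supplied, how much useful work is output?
W_out = η·W_in = 0.8·200 = 160.0 J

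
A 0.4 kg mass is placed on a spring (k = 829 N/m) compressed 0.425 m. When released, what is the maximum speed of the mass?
½kx² = ½mv² ⇒ v = x√(k/m) = (0.425)√(829/0.4) = 19.35 m/s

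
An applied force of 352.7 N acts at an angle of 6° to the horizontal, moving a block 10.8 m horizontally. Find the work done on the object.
W = F·d·cosθ = (352.7)(10.8)cos(6°) = 3788 J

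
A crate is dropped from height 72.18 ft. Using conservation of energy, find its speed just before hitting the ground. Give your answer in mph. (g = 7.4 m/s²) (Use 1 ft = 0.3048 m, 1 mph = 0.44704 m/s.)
Convert to SI: h = 22.0005 m
mgh = ½mv² ⇒ v = √(2gh) = √(2·7.4·22.0005) = 18.0446 m/s = 40.36 mph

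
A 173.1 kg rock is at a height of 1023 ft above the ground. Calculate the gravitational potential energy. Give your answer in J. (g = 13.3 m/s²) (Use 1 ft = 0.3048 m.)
Convert to SI: m = 173.1 kg, h = 311.81 m
PE = mgh = (173.1)(13.3)(311.81) = 717900 J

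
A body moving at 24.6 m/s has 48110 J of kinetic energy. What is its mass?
m = 2·KE/v² = 2·48110/(24.6)² = 159.0 kg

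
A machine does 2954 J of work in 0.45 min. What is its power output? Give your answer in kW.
Convert to SI: W = 2954.0 J, t = 27.0 s
P = W/t = 2954.0/27.0 = 109.407 W = 0.1094 kW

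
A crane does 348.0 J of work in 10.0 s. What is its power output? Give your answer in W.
P = W/t = 348.0/10.0 = 34.8 W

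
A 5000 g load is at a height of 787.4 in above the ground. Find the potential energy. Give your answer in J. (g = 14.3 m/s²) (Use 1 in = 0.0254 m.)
Convert to SI: m = 5.0 kg, h = 20.0 m
PE = mgh = (5.0)(14.3)(20.0) = 1430 J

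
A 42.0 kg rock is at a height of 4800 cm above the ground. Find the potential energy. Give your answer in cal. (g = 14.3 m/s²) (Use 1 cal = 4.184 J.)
Convert to SI: m = 42.0 kg, h = 48.0 m
PE = mgh = (42.0)(14.3)(48.0) = 28828.8 J = 6890 cal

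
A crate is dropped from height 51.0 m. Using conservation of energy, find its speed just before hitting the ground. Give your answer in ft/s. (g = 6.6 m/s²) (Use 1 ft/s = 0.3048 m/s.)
mgh = ½mv² ⇒ v = √(2gh) = √(2·6.6·51.0) = 25.946098 m/s = 85.12 ft/s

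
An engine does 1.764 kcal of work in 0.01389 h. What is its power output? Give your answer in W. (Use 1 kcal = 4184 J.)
Convert to SI: W = 7380.58 J, t = 50.004 s
P = W/t = 7380.58/50.004 = 147.6 W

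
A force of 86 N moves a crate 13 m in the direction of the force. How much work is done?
W = F·d = (86)(13) = 1118 J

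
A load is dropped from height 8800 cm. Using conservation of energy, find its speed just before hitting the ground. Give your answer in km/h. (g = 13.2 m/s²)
Convert to SI: h = 88.0 m
mgh = ½mv² ⇒ v = √(2gh) = √(2·13.2·88.0) = 48.1996 m/s = 173.5 km/h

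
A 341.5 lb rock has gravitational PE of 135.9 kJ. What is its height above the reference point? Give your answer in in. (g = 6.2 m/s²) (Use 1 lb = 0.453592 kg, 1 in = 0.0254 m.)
Convert to SI: m = 154.902 kg, PE = 135900 J
h = PE/(mg) = 135900/(154.902·6.2) = 141.505 m = 5571 in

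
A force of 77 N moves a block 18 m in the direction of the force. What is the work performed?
W = F·d = (77)(18) = 1386 J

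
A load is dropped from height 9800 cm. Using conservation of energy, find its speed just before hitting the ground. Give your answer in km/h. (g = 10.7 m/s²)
Convert to SI: h = 98.0 m
mgh = ½mv² ⇒ v = √(2gh) = √(2·10.7·98.0) = 45.7952 m/s = 164.9 km/h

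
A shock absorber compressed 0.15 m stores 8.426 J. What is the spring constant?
k = 2·PE/x² = 2·8.426/(0.15)² = 749.0 N/m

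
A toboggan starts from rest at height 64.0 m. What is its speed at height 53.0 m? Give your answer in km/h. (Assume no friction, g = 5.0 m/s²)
mgh₁ = mgh₂ + ½mv² ⇒ v = √(2g(h₁−h₂)) = √(2·5.0·11.0) = 10.4881 m/s = 37.76 km/h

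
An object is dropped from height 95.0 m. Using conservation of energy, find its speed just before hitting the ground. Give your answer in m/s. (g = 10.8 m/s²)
mgh = ½mv² ⇒ v = √(2gh) = √(2·10.8·95.0) = 45.3 m/s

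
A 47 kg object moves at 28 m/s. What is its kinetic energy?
KE = ½mv² = ½(47)(28)² = 18424.0 J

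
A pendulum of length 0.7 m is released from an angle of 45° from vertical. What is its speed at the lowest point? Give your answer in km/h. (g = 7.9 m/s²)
h = L(1 − cosθ) = 0.7(1 − cos45°) = 0.205025 m
v = √(2gh) = √(2·7.9·0.205025) = 1.79983 m/s = 6.479 km/h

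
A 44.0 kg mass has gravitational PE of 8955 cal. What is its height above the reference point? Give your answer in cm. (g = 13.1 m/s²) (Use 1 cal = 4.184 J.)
Convert to SI: m = 44.0 kg, PE = 37467.7 J
h = PE/(mg) = 37467.7/(44.0·13.1) = 65.003 m = 6500 cm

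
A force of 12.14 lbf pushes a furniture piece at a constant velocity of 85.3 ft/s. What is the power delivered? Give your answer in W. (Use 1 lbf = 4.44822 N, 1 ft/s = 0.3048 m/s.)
Convert to SI: F = 54.0014 N, v = 25.9994 m/s
P = Fv = (54.0014)(25.9994) = 1404 W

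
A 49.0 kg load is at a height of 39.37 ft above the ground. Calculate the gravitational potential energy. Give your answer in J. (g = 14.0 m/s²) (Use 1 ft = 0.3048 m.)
Convert to SI: m = 49.0 kg, h = 12.0 m
PE = mgh = (49.0)(14.0)(12.0) = 8232 J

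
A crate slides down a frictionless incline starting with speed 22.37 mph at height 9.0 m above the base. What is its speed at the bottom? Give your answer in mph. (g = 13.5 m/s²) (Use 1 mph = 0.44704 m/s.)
Convert to SI: v₀ = 10.0003 m/s, h = 9.0 m
½mv₀² + mgh = ½mv² ⇒ v = √(v₀² + 2gh) = √(10.0003² + 2·13.5·9.0) = 18.5204 m/s = 41.43 mph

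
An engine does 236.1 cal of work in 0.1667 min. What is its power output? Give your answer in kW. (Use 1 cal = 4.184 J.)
Convert to SI: W = 987.842 J, t = 10.002 s
P = W/t = 987.842/10.002 = 98.7645 W = 0.09876 kW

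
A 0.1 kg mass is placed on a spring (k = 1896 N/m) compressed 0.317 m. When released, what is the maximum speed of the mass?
½kx² = ½mv² ⇒ v = x√(k/m) = (0.317)√(1896/0.1) = 43.65 m/s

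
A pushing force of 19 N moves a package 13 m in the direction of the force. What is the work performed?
W = F·d = (19)(13) = 247.0 J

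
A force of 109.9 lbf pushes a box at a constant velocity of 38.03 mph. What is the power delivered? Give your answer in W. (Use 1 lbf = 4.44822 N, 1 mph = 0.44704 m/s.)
Convert to SI: F = 488.859 N, v = 17.0009 m/s
P = Fv = (488.859)(17.0009) = 8311 W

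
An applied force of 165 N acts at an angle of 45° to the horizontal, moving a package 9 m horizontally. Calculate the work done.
W = F·d·cosθ = (165)(9)cos(45°) = 1050 J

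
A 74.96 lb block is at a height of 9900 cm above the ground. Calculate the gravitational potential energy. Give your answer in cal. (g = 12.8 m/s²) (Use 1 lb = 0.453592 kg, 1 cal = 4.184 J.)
Convert to SI: m = 34.0013 kg, h = 99.0 m
PE = mgh = (34.0013)(12.8)(99.0) = 43086.4 J = 10300 cal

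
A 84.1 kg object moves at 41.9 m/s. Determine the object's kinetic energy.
KE = ½mv² = ½(84.1)(41.9)² = 73820 J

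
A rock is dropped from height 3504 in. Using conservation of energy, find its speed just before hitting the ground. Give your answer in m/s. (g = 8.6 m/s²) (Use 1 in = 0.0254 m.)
Convert to SI: h = 89.0016 m
mgh = ½mv² ⇒ v = √(2gh) = √(2·8.6·89.0016) = 39.13 m/s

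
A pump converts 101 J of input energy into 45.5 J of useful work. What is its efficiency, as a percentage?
η = W_out/W_in = 45.5/101 = 45.05%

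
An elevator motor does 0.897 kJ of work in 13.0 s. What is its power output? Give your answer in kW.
Convert to SI: W = 897.0 J, t = 13.0 s
P = W/t = 897.0/13.0 = 69.0 W = 0.069 kW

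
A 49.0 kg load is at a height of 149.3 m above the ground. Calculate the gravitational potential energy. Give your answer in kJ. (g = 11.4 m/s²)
PE = mgh = (49.0)(11.4)(149.3) = 83399.0 J = 83.4 kJ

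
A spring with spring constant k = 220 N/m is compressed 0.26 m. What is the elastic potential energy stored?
PE = ½kx² = ½(220)(0.26)² = 7.436 J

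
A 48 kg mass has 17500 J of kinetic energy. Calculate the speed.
v = √(2·KE/m) = √(2·17500/48) = 27.0 m/s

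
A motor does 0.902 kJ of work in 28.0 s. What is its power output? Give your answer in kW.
Convert to SI: W = 902.0 J, t = 28.0 s
P = W/t = 902.0/28.0 = 32.2143 W = 0.03221 kW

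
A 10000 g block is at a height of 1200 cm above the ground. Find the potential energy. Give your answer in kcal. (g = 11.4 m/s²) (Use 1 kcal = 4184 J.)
Convert to SI: m = 10.0 kg, h = 12.0 m
PE = mgh = (10.0)(11.4)(12.0) = 1368.0 J = 0.327 kcal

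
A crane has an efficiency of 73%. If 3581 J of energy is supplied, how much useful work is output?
W_out = η·W_in = 0.73·3581 = 2614.13 J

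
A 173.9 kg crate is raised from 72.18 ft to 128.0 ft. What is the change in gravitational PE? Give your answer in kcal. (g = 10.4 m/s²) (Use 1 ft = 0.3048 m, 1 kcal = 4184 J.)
Convert to SI: m = 173.9 kg, Δh = 17.0139 m
ΔPE = mgΔh = (173.9)(10.4)(17.0139) = 30770.7 J = 7.354 kcal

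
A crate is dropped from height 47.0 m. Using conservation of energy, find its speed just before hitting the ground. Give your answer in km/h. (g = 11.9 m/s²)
mgh = ½mv² ⇒ v = √(2gh) = √(2·11.9·47.0) = 33.4455 m/s = 120.4 km/h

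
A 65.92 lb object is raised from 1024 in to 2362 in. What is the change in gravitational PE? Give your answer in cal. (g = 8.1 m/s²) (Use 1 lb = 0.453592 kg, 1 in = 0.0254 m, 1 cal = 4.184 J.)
Convert to SI: m = 29.9008 kg, Δh = 33.9852 m
ΔPE = mgΔh = (29.9008)(8.1)(33.9852) = 8231.09 J = 1967 cal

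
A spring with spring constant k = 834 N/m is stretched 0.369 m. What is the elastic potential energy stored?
PE = ½kx² = ½(834)(0.369)² = 56.78 J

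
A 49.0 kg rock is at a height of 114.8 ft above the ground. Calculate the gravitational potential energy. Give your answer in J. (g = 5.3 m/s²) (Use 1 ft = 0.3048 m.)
Convert to SI: m = 49.0 kg, h = 34.991 m
PE = mgh = (49.0)(5.3)(34.991) = 9087 J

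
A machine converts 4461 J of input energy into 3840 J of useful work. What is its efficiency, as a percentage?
η = W_out/W_in = 3840/4461 = 86.08%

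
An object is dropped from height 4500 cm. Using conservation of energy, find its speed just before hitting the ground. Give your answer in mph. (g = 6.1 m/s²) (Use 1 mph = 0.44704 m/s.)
Convert to SI: h = 45.0 m
mgh = ½mv² ⇒ v = √(2gh) = √(2·6.1·45.0) = 23.4307 m/s = 52.41 mph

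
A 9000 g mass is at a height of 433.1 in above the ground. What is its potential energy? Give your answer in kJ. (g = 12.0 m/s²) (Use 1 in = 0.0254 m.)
Convert to SI: m = 9.0 kg, h = 11.0007 m
PE = mgh = (9.0)(12.0)(11.0007) = 1188.08 J = 1.188 kJ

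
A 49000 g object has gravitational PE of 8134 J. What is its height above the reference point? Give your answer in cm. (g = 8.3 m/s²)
Convert to SI: m = 49.0 kg, PE = 8134.0 J
h = PE/(mg) = 8134.0/(49.0·8.3) = 20.0 m = 2000 cm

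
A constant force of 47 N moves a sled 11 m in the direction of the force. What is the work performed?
W = F·d = (47)(11) = 517.0 J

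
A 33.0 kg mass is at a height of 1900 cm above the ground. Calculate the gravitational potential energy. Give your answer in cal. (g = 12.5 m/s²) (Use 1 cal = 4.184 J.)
Convert to SI: m = 33.0 kg, h = 19.0 m
PE = mgh = (33.0)(12.5)(19.0) = 7837.5 J = 1873 cal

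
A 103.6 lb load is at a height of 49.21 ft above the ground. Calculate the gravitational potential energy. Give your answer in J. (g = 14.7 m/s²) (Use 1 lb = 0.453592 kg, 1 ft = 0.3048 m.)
Convert to SI: m = 46.9921 kg, h = 14.9992 m
PE = mgh = (46.9921)(14.7)(14.9992) = 10360 J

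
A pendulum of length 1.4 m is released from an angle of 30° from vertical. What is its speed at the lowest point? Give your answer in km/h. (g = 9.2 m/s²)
h = L(1 − cosθ) = 1.4(1 − cos30°) = 0.187564 m
v = √(2gh) = √(2·9.2·0.187564) = 1.85774 m/s = 6.688 km/h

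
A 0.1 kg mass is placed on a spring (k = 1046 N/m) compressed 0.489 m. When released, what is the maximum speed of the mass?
½kx² = ½mv² ⇒ v = x√(k/m) = (0.489)√(1046/0.1) = 50.01 m/s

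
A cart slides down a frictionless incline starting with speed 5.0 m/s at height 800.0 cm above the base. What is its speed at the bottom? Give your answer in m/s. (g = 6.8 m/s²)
Convert to SI: v₀ = 5.0 m/s, h = 8.0 m
½mv₀² + mgh = ½mv² ⇒ v = √(v₀² + 2gh) = √(5.0² + 2·6.8·8.0) = 11.57 m/s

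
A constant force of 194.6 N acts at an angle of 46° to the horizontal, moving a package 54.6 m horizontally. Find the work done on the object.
W = F·d·cosθ = (194.6)(54.6)cos(46°) = 7381 J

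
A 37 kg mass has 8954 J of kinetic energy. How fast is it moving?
v = √(2·KE/m) = √(2·8954/37) = 22.0 m/s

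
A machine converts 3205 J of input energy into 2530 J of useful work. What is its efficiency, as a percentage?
η = W_out/W_in = 2530/3205 = 78.94%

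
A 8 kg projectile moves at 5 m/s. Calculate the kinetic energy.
KE = ½mv² = ½(8)(5)² = 100.0 J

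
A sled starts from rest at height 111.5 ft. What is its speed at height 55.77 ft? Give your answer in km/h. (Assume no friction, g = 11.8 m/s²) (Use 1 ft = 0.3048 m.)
Convert to SI: h₁−h₂ = 16.9865 m
mgh₁ = mgh₂ + ½mv² ⇒ v = √(2g(h₁−h₂)) = √(2·11.8·16.9865) = 20.022 m/s = 72.08 km/h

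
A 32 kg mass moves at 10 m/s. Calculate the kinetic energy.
KE = ½mv² = ½(32)(10)² = 1600.0 J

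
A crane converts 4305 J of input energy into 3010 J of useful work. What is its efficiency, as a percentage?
η = W_out/W_in = 3010/4305 = 69.92%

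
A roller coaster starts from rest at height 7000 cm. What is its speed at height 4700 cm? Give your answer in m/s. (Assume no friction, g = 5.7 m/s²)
Convert to SI: h₁−h₂ = 23.0 m
mgh₁ = mgh₂ + ½mv² ⇒ v = √(2g(h₁−h₂)) = √(2·5.7·23.0) = 16.19 m/s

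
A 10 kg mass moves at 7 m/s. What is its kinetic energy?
KE = ½mv² = ½(10)(7)² = 245.0 J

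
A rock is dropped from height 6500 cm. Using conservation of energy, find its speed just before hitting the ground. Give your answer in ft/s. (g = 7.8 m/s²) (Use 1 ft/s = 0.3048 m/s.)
Convert to SI: h = 65.0 m
mgh = ½mv² ⇒ v = √(2gh) = √(2·7.8·65.0) = 31.8434 m/s = 104.5 ft/s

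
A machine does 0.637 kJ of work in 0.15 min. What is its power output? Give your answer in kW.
Convert to SI: W = 637.0 J, t = 9.0 s
P = W/t = 637.0/9.0 = 70.7778 W = 0.07078 kW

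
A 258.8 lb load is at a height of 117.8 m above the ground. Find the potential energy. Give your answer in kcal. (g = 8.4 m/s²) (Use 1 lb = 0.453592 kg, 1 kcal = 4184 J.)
Convert to SI: m = 117.39 kg, h = 117.8 m
PE = mgh = (117.39)(8.4)(117.8) = 116159 J = 27.76 kcal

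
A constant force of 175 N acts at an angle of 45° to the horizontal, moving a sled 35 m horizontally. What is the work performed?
W = F·d·cosθ = (175)(35)cos(45°) = 4331 J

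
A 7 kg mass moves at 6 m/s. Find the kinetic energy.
KE = ½mv² = ½(7)(6)² = 126.0 J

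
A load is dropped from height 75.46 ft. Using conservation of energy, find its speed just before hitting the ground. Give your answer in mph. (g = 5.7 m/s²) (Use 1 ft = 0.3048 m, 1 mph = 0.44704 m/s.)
Convert to SI: h = 23.0002 m
mgh = ½mv² ⇒ v = √(2gh) = √(2·5.7·23.0002) = 16.1927 m/s = 36.22 mph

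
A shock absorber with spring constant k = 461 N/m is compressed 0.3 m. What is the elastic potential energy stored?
PE = ½kx² = ½(461)(0.3)² = 20.75 J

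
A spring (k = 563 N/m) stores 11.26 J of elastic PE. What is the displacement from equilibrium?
x = √(2·PE/k) = √(2·11.26/563) = 0.2 m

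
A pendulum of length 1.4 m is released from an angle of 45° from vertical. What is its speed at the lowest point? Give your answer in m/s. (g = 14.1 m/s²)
h = L(1 − cosθ) = 1.4(1 − cos45°) = 0.410051 m
v = √(2gh) = √(2·14.1·0.410051) = 3.401 m/s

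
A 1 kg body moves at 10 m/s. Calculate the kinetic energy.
KE = ½mv² = ½(1)(10)² = 50.0 J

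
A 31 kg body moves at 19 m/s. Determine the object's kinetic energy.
KE = ½mv² = ½(31)(19)² = 5595.5 J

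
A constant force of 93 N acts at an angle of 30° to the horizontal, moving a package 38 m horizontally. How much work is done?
W = F·d·cosθ = (93)(38)cos(30°) = 3061 J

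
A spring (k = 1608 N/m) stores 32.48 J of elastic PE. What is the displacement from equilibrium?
x = √(2·PE/k) = √(2·32.48/1608) = 0.201 m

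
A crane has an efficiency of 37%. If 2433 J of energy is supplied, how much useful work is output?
W_out = η·W_in = 0.37·2433 = 900.21 J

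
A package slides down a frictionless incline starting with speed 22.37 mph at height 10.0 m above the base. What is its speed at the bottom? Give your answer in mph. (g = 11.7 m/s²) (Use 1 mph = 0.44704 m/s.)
Convert to SI: v₀ = 10.0003 m/s, h = 10.0 m
½mv₀² + mgh = ½mv² ⇒ v = √(v₀² + 2gh) = √(10.0003² + 2·11.7·10.0) = 18.2758 m/s = 40.88 mph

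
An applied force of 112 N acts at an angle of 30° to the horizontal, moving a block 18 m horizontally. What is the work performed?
W = F·d·cosθ = (112)(18)cos(30°) = 1746 J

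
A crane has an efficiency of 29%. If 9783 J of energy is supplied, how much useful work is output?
W_out = η·W_in = 0.29·9783 = 2837.07 J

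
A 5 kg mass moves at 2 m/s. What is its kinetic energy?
KE = ½mv² = ½(5)(2)² = 10.0 J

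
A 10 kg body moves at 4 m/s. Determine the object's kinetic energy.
KE = ½mv² = ½(10)(4)² = 80.0 J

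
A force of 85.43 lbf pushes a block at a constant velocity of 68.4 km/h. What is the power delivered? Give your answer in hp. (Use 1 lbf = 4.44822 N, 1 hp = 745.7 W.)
Convert to SI: F = 380.011 N, v = 19.0 m/s
P = Fv = (380.011)(19.0) = 7220.22 W = 9.682 hp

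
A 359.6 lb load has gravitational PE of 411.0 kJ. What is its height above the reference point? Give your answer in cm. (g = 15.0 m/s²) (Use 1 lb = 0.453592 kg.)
Convert to SI: m = 163.112 kg, PE = 411000 J
h = PE/(mg) = 411000/(163.112·15.0) = 167.983 m = 16800 cm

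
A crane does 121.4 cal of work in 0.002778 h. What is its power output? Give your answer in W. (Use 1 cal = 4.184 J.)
Convert to SI: W = 507.938 J, t = 10.0008 s
P = W/t = 507.938/10.0008 = 50.79 W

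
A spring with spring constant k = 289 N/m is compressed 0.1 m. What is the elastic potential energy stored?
PE = ½kx² = ½(289)(0.1)² = 1.445 J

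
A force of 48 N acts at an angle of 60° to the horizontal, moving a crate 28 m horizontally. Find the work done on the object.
W = F·d·cosθ = (48)(28)cos(60°) = 672.0 J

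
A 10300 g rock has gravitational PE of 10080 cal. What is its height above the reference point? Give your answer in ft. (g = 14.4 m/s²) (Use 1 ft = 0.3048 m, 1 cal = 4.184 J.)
Convert to SI: m = 10.3 kg, PE = 42174.7 J
h = PE/(mg) = 42174.7/(10.3·14.4) = 284.35 m = 932.9 ft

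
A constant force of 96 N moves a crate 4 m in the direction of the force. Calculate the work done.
W = F·d = (96)(4) = 384.0 J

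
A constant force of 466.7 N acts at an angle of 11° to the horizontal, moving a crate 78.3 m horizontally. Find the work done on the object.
W = F·d·cosθ = (466.7)(78.3)cos(11°) = 35870 J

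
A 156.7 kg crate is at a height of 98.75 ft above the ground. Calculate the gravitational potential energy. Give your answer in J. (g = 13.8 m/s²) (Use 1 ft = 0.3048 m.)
Convert to SI: m = 156.7 kg, h = 30.099 m
PE = mgh = (156.7)(13.8)(30.099) = 65090 J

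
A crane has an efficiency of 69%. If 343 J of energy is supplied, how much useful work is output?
W_out = η·W_in = 0.69·343 = 236.67 J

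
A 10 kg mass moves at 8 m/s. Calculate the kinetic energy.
KE = ½mv² = ½(10)(8)² = 320.0 J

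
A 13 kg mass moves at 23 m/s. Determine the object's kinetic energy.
KE = ½mv² = ½(13)(23)² = 3438.5 J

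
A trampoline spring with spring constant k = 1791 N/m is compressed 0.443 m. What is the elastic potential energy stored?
PE = ½kx² = ½(1791)(0.443)² = 175.7 J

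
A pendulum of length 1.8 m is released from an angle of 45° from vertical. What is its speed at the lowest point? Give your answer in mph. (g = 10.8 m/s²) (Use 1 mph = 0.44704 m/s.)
h = L(1 − cosθ) = 1.8(1 − cos45°) = 0.527208 m
v = √(2gh) = √(2·10.8·0.527208) = 3.37456 m/s = 7.549 mph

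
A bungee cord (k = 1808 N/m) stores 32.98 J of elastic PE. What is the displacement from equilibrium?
x = √(2·PE/k) = √(2·32.98/1808) = 0.191 m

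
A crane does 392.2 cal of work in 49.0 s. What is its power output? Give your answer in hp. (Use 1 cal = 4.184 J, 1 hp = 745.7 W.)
Convert to SI: W = 1640.96 J, t = 49.0 s
P = W/t = 1640.96/49.0 = 33.4891 W = 0.04491 hp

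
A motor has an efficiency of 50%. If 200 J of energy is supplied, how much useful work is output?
W_out = η·W_in = 0.5·200 = 100.0 J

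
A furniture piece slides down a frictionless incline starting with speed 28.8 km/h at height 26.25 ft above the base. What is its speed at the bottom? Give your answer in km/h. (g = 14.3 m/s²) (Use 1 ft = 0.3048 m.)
Convert to SI: v₀ = 8.0 m/s, h = 8.001 m
½mv₀² + mgh = ½mv² ⇒ v = √(v₀² + 2gh) = √(8.0² + 2·14.3·8.001) = 17.1122 m/s = 61.6 km/h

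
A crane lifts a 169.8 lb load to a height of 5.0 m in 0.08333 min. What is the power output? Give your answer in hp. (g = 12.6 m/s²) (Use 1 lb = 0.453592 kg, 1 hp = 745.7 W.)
Convert to SI: m = 77.0199 kg, h = 5.0 m, t = 4.9998 s
P = mgh/t = (77.0199)(12.6)(5.0)/4.9998 = 970.49 W = 1.301 hp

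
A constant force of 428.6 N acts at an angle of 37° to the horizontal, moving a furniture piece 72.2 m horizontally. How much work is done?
W = F·d·cosθ = (428.6)(72.2)cos(37°) = 24710 J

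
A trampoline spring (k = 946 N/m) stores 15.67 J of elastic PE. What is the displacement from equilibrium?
x = √(2·PE/k) = √(2·15.67/946) = 0.182 m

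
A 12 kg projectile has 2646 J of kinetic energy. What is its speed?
v = √(2·KE/m) = √(2·2646/12) = 21.0 m/s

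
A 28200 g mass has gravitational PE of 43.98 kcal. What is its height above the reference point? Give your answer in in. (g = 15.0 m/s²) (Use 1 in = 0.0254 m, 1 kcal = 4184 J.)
Convert to SI: m = 28.2 kg, PE = 184012 J
h = PE/(mg) = 184012/(28.2·15.0) = 435.017 m = 17130 in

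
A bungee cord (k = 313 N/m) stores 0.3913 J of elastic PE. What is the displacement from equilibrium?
x = √(2·PE/k) = √(2·0.3913/313) = 0.05 m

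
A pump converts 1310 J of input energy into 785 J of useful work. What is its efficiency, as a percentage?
η = W_out/W_in = 785/1310 = 59.92%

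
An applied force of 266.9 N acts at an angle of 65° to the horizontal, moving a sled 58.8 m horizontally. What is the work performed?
W = F·d·cosθ = (266.9)(58.8)cos(65°) = 6632 J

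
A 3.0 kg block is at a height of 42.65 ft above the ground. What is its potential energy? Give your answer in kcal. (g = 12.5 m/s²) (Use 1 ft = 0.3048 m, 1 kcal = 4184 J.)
Convert to SI: m = 3.0 kg, h = 12.9997 m
PE = mgh = (3.0)(12.5)(12.9997) = 487.49 J = 0.1165 kcal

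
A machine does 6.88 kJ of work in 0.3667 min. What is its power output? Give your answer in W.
Convert to SI: W = 6880.0 J, t = 22.002 s
P = W/t = 6880.0/22.002 = 312.7 W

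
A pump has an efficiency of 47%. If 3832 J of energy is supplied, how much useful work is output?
W_out = η·W_in = 0.47·3832 = 1801.04 J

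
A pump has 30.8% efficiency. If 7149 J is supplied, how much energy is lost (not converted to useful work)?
W_lost = W_in(1 − η) = 7149·(1 − 0.308) = 4947 J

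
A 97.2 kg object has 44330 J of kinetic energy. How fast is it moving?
v = √(2·KE/m) = √(2·44330/97.2) = 30.2 m/s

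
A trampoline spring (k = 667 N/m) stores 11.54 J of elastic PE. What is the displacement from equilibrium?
x = √(2·PE/k) = √(2·11.54/667) = 0.186 m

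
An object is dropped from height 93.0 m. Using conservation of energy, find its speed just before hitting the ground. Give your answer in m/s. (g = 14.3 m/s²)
mgh = ½mv² ⇒ v = √(2gh) = √(2·14.3·93.0) = 51.57 m/s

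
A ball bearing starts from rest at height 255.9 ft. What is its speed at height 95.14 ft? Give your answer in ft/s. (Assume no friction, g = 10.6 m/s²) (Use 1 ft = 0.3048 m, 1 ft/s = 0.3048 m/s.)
Convert to SI: h₁−h₂ = 48.9996 m
mgh₁ = mgh₂ + ½mv² ⇒ v = √(2g(h₁−h₂)) = √(2·10.6·48.9996) = 32.2303 m/s = 105.7 ft/s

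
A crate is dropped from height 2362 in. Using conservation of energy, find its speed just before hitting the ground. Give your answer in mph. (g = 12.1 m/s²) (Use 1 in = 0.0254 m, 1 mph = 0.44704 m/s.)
Convert to SI: h = 59.9948 m
mgh = ½mv² ⇒ v = √(2gh) = √(2·12.1·59.9948) = 38.1035 m/s = 85.24 mph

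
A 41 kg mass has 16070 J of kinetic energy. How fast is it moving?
v = √(2·KE/m) = √(2·16070/41) = 28.0 m/s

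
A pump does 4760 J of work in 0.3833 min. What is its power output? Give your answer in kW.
Convert to SI: W = 4760.0 J, t = 22.998 s
P = W/t = 4760.0/22.998 = 206.975 W = 0.207 kW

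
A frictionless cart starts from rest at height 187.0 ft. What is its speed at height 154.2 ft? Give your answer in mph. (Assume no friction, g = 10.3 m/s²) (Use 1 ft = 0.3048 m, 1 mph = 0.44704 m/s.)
Convert to SI: h₁−h₂ = 9.99744 m
mgh₁ = mgh₂ + ½mv² ⇒ v = √(2g(h₁−h₂)) = √(2·10.3·9.99744) = 14.3509 m/s = 32.1 mph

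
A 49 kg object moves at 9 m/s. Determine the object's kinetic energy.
KE = ½mv² = ½(49)(9)² = 1984.5 J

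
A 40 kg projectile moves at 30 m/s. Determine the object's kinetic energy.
KE = ½mv² = ½(40)(30)² = 18000.0 J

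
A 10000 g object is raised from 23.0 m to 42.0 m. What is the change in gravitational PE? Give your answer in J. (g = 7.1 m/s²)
Convert to SI: m = 10.0 kg, Δh = 19.0 m
ΔPE = mgΔh = (10.0)(7.1)(19.0) = 1349 J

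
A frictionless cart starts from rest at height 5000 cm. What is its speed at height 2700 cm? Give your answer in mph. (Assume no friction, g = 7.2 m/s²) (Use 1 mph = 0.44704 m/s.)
Convert to SI: h₁−h₂ = 23.0 m
mgh₁ = mgh₂ + ½mv² ⇒ v = √(2g(h₁−h₂)) = √(2·7.2·23.0) = 18.1989 m/s = 40.71 mph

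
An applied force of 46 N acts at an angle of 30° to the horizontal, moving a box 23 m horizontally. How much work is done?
W = F·d·cosθ = (46)(23)cos(30°) = 916.3 J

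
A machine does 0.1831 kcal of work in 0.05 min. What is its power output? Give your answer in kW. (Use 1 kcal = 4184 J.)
Convert to SI: W = 766.09 J, t = 3.0 s
P = W/t = 766.09/3.0 = 255.363 W = 0.2554 kW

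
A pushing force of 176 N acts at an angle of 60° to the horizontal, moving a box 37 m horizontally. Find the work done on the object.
W = F·d·cosθ = (176)(37)cos(60°) = 3256 J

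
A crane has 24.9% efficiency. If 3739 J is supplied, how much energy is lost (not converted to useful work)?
W_lost = W_in(1 − η) = 3739·(1 − 0.249) = 2808 J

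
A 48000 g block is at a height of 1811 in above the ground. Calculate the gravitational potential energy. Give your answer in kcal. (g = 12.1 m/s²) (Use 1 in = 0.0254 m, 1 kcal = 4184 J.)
Convert to SI: m = 48.0 kg, h = 45.9994 m
PE = mgh = (48.0)(12.1)(45.9994) = 26716.5 J = 6.385 kcal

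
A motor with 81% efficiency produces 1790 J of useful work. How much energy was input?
W_in = W_out/η = 1790/0.81 = 2210 J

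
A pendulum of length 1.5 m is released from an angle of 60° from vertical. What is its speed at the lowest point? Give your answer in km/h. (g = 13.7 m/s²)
h = L(1 − cosθ) = 1.5(1 − cos60°) = 0.75 m
v = √(2gh) = √(2·13.7·0.75) = 4.53321 m/s = 16.32 km/h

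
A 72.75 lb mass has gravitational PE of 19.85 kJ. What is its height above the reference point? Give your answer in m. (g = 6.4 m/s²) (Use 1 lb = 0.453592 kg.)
Convert to SI: m = 32.9988 kg, PE = 19850.0 J
h = PE/(mg) = 19850.0/(32.9988·6.4) = 93.99 m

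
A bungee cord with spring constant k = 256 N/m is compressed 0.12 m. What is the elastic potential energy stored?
PE = ½kx² = ½(256)(0.12)² = 1.843 J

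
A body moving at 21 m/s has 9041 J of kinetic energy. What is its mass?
m = 2·KE/v² = 2·9041/(21)² = 41.0 kg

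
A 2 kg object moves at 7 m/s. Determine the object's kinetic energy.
KE = ½mv² = ½(2)(7)² = 49.0 J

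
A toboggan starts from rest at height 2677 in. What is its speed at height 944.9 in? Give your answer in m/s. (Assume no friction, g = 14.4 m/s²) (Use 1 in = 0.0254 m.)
Convert to SI: h₁−h₂ = 43.9953 m
mgh₁ = mgh₂ + ½mv² ⇒ v = √(2g(h₁−h₂)) = √(2·14.4·43.9953) = 35.6 m/s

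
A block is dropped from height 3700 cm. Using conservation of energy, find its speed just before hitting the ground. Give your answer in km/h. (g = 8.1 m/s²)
Convert to SI: h = 37.0 m
mgh = ½mv² ⇒ v = √(2gh) = √(2·8.1·37.0) = 24.4826 m/s = 88.14 km/h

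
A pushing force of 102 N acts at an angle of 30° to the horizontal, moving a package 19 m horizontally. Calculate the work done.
W = F·d·cosθ = (102)(19)cos(30°) = 1678 J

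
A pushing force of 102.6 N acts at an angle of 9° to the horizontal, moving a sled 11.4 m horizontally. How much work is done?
W = F·d·cosθ = (102.6)(11.4)cos(9°) = 1155 J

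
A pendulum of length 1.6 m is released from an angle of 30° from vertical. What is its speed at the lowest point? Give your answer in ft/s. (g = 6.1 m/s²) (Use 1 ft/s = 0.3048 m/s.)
h = L(1 − cosθ) = 1.6(1 − cos30°) = 0.214359 m
v = √(2gh) = √(2·6.1·0.214359) = 1.61715 m/s = 5.306 ft/s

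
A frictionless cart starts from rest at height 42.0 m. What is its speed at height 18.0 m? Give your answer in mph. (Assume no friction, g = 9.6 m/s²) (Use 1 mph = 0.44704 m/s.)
mgh₁ = mgh₂ + ½mv² ⇒ v = √(2g(h₁−h₂)) = √(2·9.6·24.0) = 21.4663 m/s = 48.02 mph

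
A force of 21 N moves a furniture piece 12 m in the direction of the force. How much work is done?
W = F·d = (21)(12) = 252.0 J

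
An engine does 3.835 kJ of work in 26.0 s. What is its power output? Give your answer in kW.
Convert to SI: W = 3835.0 J, t = 26.0 s
P = W/t = 3835.0/26.0 = 147.5 W = 0.1475 kW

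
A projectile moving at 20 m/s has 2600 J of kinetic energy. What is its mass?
m = 2·KE/v² = 2·2600/(20)² = 13.0 kg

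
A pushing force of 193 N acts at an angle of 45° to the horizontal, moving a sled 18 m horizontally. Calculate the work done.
W = F·d·cosθ = (193)(18)cos(45°) = 2456 J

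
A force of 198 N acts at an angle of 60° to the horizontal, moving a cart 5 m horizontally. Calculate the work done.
W = F·d·cosθ = (198)(5)cos(60°) = 495.0 J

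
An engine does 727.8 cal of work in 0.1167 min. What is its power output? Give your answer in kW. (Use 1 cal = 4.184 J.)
Convert to SI: W = 3045.12 J, t = 7.002 s
P = W/t = 3045.12/7.002 = 434.892 W = 0.4349 kW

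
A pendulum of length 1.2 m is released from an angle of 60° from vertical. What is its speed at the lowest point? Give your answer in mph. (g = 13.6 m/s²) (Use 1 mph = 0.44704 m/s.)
h = L(1 − cosθ) = 1.2(1 − cos60°) = 0.6 m
v = √(2gh) = √(2·13.6·0.6) = 4.0398 m/s = 9.037 mph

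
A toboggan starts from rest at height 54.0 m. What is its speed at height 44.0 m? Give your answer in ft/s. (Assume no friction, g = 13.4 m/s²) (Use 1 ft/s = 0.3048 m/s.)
mgh₁ = mgh₂ + ½mv² ⇒ v = √(2g(h₁−h₂)) = √(2·13.4·10.0) = 16.3707 m/s = 53.71 ft/s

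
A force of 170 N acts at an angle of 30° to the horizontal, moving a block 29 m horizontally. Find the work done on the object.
W = F·d·cosθ = (170)(29)cos(30°) = 4270 J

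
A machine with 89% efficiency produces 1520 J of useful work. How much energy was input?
W_in = W_out/η = 1520/0.89 = 1708 J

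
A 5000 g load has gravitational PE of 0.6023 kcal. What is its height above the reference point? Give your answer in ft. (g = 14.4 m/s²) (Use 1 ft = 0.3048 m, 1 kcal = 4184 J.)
Convert to SI: m = 5.0 kg, PE = 2520.02 J
h = PE/(mg) = 2520.02/(5.0·14.4) = 35.0003 m = 114.8 ft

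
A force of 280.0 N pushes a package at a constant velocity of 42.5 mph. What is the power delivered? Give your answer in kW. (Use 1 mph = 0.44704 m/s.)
Convert to SI: F = 280.0 N, v = 18.9992 m/s
P = Fv = (280.0)(18.9992) = 5319.78 W = 5.32 kW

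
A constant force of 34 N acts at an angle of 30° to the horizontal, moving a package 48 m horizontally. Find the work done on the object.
W = F·d·cosθ = (34)(48)cos(30°) = 1413 J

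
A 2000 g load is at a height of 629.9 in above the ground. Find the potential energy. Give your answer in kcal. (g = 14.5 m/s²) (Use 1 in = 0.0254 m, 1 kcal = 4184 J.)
Convert to SI: m = 2.0 kg, h = 15.9995 m
PE = mgh = (2.0)(14.5)(15.9995) = 463.984 J = 0.1109 kcal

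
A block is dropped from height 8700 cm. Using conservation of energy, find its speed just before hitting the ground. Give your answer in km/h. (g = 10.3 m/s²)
Convert to SI: h = 87.0 m
mgh = ½mv² ⇒ v = √(2gh) = √(2·10.3·87.0) = 42.3344 m/s = 152.4 km/h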